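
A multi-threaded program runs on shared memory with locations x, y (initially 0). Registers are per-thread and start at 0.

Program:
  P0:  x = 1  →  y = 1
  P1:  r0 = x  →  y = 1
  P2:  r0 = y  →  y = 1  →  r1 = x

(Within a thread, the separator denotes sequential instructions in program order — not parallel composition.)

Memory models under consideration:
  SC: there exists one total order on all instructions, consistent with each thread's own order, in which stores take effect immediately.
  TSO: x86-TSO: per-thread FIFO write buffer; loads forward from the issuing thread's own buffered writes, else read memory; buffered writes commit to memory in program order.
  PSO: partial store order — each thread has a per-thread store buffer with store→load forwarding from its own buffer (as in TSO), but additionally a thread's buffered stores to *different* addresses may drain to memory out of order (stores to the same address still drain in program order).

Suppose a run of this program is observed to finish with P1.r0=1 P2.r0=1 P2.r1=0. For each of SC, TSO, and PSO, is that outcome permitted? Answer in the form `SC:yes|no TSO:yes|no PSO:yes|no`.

outcome vector order: (P1.r0,P2.r0,P2.r1)
[SC] allowed = {0/0/0, 0/0/1, 0/1/0, 0/1/1, 1/0/0, 1/0/1, 1/1/1}
[TSO] allowed = {0/0/0, 0/0/1, 0/1/0, 0/1/1, 1/0/0, 1/0/1, 1/1/1}
[PSO] allowed = {0/0/0, 0/0/1, 0/1/0, 0/1/1, 1/0/0, 1/0/1, 1/1/0, 1/1/1}
target 1/1/0 ∈ {PSO}

SC:no TSO:no PSO:yes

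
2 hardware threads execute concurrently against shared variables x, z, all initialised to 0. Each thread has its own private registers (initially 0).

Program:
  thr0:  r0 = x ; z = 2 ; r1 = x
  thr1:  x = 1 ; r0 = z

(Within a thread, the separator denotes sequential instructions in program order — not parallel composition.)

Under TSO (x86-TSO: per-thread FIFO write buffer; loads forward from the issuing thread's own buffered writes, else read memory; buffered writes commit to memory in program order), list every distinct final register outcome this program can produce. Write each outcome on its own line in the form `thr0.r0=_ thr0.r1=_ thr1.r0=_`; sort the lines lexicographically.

thr0.r0=0 thr0.r1=0 thr1.r0=0
thr0.r0=0 thr0.r1=0 thr1.r0=2
thr0.r0=0 thr0.r1=1 thr1.r0=0
thr0.r0=0 thr0.r1=1 thr1.r0=2
thr0.r0=1 thr0.r1=1 thr1.r0=0
thr0.r0=1 thr0.r1=1 thr1.r0=2

outcome vector order: (thr0.r0,thr0.r1,thr1.r0)
|TSO outcomes| = 6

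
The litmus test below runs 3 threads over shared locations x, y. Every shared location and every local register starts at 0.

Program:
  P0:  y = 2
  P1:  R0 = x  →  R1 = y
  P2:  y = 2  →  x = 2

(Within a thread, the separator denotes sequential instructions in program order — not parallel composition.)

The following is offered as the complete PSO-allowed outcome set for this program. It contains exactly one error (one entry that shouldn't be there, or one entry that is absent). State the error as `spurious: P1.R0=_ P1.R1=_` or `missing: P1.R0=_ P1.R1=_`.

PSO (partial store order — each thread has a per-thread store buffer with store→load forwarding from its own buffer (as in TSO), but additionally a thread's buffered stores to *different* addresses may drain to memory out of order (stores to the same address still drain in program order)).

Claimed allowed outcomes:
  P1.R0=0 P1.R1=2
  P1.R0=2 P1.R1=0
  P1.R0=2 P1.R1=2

missing: P1.R0=0 P1.R1=0

outcome vector order: (P1.R0,P1.R1)
PSO: 4 outcomes — {00, 02, 20, 22}
PSO∖claimed = {00}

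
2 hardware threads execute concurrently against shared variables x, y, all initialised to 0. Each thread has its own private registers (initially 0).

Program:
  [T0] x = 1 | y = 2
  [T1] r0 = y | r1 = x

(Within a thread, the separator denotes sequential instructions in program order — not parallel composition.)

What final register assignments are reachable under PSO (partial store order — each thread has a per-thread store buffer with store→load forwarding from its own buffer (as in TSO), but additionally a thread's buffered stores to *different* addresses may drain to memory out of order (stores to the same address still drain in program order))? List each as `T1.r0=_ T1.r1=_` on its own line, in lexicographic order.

outcome vector order: (T1.r0,T1.r1)
|PSO outcomes| = 4

T1.r0=0 T1.r1=0
T1.r0=0 T1.r1=1
T1.r0=2 T1.r1=0
T1.r0=2 T1.r1=1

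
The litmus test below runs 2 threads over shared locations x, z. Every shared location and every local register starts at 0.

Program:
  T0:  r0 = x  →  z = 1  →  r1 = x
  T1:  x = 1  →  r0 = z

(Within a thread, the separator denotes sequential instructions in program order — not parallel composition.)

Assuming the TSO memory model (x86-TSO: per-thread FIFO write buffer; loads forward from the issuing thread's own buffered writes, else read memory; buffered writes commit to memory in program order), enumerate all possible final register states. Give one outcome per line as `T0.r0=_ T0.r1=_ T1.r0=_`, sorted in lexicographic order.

T0.r0=0 T0.r1=0 T1.r0=0
T0.r0=0 T0.r1=0 T1.r0=1
T0.r0=0 T0.r1=1 T1.r0=0
T0.r0=0 T0.r1=1 T1.r0=1
T0.r0=1 T0.r1=1 T1.r0=0
T0.r0=1 T0.r1=1 T1.r0=1

outcome vector order: (T0.r0,T0.r1,T1.r0)
|TSO outcomes| = 6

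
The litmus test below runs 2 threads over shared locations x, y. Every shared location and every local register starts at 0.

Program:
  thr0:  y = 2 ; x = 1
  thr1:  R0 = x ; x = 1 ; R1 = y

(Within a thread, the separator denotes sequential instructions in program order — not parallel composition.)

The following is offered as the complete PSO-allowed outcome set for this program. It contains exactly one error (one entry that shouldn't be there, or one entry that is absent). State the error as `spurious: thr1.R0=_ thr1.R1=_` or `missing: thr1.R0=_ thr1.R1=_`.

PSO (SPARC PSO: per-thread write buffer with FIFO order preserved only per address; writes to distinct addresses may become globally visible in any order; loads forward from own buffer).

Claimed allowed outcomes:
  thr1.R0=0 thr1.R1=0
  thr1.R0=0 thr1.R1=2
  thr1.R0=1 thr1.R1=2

outcome vector order: (thr1.R0,thr1.R1)
PSO (4): (0,0); (0,2); (1,0); (1,2)
PSO∖claimed = {(1,0)}

missing: thr1.R0=1 thr1.R1=0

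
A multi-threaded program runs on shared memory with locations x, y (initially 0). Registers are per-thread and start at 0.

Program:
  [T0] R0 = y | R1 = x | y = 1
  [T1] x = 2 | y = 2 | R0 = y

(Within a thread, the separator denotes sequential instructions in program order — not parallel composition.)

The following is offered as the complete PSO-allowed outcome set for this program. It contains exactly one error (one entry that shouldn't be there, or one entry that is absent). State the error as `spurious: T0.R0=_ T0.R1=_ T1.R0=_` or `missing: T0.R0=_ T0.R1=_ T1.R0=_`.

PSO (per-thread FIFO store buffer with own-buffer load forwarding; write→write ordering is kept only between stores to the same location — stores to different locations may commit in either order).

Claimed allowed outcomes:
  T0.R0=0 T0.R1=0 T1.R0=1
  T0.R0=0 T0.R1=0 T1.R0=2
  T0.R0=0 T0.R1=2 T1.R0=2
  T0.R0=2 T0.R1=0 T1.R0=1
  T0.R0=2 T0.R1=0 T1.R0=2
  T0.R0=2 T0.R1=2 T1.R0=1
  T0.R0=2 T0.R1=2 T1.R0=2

missing: T0.R0=0 T0.R1=2 T1.R0=1

outcome vector order: (T0.R0,T0.R1,T1.R0)
under PSO → 001, 002, 021, 022, 201, 202, 221, 222
PSO∖claimed = {021}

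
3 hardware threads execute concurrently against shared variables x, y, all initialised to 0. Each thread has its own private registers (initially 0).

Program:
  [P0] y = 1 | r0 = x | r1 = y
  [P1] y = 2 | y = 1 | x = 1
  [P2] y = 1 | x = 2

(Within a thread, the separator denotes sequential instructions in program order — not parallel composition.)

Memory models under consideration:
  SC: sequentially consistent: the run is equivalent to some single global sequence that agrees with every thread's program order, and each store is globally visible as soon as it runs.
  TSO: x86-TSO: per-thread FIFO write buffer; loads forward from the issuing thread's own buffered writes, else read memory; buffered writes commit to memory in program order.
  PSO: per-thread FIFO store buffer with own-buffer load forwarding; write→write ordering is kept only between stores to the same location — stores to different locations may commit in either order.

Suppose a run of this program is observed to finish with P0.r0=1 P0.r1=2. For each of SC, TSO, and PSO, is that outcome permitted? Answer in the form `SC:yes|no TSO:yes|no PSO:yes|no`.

outcome vector order: (P0.r0,P0.r1)
[SC] allowed = {01, 02, 11, 21, 22}
[TSO] allowed = {01, 02, 11, 21, 22}
[PSO] allowed = {01, 02, 11, 12, 21, 22}
target 12 ∈ {PSO}

SC:no TSO:no PSO:yes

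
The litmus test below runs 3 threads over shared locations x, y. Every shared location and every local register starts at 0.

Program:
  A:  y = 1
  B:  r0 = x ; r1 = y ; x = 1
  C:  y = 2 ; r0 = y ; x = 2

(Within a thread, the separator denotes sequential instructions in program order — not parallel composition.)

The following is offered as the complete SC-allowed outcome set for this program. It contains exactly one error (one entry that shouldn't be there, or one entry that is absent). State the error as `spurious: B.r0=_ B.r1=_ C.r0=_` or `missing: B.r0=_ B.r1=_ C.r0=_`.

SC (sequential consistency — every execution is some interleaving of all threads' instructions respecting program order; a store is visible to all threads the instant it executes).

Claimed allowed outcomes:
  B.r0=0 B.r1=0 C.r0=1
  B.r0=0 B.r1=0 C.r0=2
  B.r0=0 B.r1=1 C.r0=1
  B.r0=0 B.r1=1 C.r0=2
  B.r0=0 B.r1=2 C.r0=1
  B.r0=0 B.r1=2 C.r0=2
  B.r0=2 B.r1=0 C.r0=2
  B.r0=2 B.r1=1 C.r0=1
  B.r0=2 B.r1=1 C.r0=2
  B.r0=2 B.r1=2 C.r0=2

outcome vector order: (B.r0,B.r1,C.r0)
[SC] allowed = {<0 0 1>; <0 0 2>; <0 1 1>; <0 1 2>; <0 2 1>; <0 2 2>; <2 1 1>; <2 1 2>; <2 2 2>}
claimed∖SC = {<2 0 2>}

spurious: B.r0=2 B.r1=0 C.r0=2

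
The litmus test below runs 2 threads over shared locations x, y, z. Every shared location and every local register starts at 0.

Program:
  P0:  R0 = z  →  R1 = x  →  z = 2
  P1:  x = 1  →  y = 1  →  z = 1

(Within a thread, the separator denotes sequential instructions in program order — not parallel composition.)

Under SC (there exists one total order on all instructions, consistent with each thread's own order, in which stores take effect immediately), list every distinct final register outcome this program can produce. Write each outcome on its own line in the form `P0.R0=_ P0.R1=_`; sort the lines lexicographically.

P0.R0=0 P0.R1=0
P0.R0=0 P0.R1=1
P0.R0=1 P0.R1=1

outcome vector order: (P0.R0,P0.R1)
|SC outcomes| = 3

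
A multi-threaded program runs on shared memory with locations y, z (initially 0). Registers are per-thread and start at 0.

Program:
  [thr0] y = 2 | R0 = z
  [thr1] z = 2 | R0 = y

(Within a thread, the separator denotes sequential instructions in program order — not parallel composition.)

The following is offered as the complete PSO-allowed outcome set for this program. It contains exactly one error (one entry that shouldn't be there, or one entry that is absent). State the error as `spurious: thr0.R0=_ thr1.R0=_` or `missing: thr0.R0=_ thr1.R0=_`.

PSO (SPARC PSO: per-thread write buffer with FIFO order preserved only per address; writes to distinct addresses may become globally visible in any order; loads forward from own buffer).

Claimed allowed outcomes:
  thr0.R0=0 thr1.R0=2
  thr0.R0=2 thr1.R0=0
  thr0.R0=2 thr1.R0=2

outcome vector order: (thr0.R0,thr1.R0)
PSO: 4 outcomes — {(0,0) (0,2) (2,0) (2,2)}
PSO∖claimed = {(0,0)}

missing: thr0.R0=0 thr1.R0=0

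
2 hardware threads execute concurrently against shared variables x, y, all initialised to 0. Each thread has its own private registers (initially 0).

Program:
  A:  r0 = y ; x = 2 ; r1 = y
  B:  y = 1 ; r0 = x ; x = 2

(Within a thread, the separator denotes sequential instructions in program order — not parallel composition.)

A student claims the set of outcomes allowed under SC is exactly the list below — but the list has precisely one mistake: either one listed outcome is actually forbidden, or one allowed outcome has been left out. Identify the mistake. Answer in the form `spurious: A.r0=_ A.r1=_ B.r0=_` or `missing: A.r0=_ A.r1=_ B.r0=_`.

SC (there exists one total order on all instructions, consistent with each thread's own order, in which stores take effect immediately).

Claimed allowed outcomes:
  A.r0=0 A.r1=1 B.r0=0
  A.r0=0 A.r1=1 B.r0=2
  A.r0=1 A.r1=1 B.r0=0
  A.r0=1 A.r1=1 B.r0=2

outcome vector order: (A.r0,A.r1,B.r0)
SC (5): 0/0/2 0/1/0 0/1/2 1/1/0 1/1/2
SC∖claimed = {0/0/2}

missing: A.r0=0 A.r1=0 B.r0=2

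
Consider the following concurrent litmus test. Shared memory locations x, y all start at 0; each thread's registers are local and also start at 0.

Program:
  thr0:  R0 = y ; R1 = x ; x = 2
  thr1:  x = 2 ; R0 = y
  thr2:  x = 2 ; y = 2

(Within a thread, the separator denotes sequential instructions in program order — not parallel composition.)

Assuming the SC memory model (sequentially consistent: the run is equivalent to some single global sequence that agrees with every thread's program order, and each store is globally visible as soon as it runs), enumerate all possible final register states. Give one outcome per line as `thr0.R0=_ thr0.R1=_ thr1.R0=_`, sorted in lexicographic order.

outcome vector order: (thr0.R0,thr0.R1,thr1.R0)
|SC outcomes| = 6

thr0.R0=0 thr0.R1=0 thr1.R0=0
thr0.R0=0 thr0.R1=0 thr1.R0=2
thr0.R0=0 thr0.R1=2 thr1.R0=0
thr0.R0=0 thr0.R1=2 thr1.R0=2
thr0.R0=2 thr0.R1=2 thr1.R0=0
thr0.R0=2 thr0.R1=2 thr1.R0=2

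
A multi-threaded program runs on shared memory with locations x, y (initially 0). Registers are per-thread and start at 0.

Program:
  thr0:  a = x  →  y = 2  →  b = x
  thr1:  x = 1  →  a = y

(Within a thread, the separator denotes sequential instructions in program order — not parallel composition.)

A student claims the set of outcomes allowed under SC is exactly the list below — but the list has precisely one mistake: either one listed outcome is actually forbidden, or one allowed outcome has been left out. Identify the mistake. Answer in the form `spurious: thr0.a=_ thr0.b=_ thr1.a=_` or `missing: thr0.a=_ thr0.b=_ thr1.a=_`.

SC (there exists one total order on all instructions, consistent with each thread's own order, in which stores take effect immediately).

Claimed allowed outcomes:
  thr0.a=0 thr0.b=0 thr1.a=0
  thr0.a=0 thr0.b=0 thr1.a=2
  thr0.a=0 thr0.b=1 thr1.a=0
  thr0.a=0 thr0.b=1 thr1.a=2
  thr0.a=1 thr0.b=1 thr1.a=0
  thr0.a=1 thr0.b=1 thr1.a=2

spurious: thr0.a=0 thr0.b=0 thr1.a=0

outcome vector order: (thr0.a,thr0.b,thr1.a)
[SC] allowed = {002, 010, 012, 110, 112}
claimed∖SC = {000}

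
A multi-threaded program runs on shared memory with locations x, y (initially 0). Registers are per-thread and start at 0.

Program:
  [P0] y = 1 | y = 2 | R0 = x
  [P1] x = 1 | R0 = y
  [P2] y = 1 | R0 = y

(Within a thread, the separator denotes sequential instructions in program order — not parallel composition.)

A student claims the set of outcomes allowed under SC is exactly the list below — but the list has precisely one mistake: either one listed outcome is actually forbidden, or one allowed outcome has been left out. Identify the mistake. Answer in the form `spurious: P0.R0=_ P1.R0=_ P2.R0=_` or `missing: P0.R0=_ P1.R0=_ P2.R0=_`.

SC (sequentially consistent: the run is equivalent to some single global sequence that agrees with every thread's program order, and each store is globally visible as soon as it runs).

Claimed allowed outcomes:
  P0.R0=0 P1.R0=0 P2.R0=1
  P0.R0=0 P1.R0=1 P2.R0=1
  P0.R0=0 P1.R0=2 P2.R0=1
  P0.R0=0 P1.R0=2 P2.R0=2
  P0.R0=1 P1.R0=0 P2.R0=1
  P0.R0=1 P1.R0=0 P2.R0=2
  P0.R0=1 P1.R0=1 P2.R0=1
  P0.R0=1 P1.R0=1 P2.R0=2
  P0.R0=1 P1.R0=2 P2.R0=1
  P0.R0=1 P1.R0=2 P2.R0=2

spurious: P0.R0=0 P1.R0=0 P2.R0=1

outcome vector order: (P0.R0,P1.R0,P2.R0)
SC: 9 outcomes — {0/1/1; 0/2/1; 0/2/2; 1/0/1; 1/0/2; 1/1/1; 1/1/2; 1/2/1; 1/2/2}
claimed∖SC = {0/0/1}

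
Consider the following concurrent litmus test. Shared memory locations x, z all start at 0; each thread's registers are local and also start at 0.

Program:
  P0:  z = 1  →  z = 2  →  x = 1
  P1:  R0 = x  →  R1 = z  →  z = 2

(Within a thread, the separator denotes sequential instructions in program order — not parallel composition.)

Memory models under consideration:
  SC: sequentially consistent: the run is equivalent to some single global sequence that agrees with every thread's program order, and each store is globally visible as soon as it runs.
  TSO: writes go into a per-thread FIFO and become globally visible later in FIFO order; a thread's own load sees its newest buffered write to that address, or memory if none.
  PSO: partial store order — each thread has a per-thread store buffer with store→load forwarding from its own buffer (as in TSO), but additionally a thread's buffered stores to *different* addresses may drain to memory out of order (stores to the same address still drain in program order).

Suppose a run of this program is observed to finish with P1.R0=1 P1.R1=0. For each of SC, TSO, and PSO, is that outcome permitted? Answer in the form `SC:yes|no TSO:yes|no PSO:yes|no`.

outcome vector order: (P1.R0,P1.R1)
[SC] allowed = {0/0 0/1 0/2 1/2}
[TSO] allowed = {0/0 0/1 0/2 1/2}
[PSO] allowed = {0/0 0/1 0/2 1/0 1/1 1/2}
target 1/0 ∈ {PSO}

SC:no TSO:no PSO:yes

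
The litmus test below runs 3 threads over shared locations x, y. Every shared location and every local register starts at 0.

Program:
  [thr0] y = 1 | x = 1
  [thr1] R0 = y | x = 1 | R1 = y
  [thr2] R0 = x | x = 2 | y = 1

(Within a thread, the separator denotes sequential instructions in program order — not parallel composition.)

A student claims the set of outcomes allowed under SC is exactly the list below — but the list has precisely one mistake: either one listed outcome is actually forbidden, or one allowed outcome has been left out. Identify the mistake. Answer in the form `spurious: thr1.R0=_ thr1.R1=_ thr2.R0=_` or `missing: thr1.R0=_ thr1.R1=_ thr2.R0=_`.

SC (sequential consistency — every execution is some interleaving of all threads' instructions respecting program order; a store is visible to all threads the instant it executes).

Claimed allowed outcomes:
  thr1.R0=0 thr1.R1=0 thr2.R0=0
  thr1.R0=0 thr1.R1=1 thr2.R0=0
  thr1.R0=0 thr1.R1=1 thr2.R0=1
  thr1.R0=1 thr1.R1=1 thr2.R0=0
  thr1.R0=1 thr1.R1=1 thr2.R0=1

outcome vector order: (thr1.R0,thr1.R1,thr2.R0)
[SC] allowed = {<0 0 0> <0 0 1> <0 1 0> <0 1 1> <1 1 0> <1 1 1>}
SC∖claimed = {<0 0 1>}

missing: thr1.R0=0 thr1.R1=0 thr2.R0=1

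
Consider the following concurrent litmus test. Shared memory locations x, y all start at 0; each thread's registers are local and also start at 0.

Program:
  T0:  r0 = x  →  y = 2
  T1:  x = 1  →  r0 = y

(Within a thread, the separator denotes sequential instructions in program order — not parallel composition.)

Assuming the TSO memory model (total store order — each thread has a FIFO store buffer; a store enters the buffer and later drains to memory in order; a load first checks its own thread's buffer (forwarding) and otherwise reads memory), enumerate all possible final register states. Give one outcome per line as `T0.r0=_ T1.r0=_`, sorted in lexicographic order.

T0.r0=0 T1.r0=0
T0.r0=0 T1.r0=2
T0.r0=1 T1.r0=0
T0.r0=1 T1.r0=2

outcome vector order: (T0.r0,T1.r0)
|TSO outcomes| = 4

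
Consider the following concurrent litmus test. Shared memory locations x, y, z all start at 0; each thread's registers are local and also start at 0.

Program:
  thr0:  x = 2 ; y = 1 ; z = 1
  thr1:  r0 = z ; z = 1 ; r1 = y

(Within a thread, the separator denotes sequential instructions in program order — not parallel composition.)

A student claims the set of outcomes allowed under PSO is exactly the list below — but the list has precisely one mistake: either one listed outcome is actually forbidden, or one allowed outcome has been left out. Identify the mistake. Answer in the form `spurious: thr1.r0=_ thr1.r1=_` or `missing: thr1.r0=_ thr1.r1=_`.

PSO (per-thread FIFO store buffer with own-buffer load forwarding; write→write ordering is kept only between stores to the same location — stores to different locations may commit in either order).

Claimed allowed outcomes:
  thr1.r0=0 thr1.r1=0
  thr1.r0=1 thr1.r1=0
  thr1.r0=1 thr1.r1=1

outcome vector order: (thr1.r0,thr1.r1)
[PSO] allowed = {<0 0>; <0 1>; <1 0>; <1 1>}
PSO∖claimed = {<0 1>}

missing: thr1.r0=0 thr1.r1=1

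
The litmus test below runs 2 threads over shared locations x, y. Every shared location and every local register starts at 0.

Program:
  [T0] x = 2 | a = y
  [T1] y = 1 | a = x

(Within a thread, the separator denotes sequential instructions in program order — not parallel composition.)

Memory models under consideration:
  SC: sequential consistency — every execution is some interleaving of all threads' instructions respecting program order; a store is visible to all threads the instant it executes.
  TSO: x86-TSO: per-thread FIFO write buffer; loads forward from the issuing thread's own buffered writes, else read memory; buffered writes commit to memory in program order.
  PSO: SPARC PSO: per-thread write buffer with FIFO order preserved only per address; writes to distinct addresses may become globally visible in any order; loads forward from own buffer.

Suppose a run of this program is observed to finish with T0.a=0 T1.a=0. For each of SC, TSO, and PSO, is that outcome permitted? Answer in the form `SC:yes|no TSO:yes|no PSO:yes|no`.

outcome vector order: (T0.a,T1.a)
SC (3): 0/2, 1/0, 1/2
TSO (4): 0/0, 0/2, 1/0, 1/2
PSO (4): 0/0, 0/2, 1/0, 1/2
target 0/0 ∈ {TSO,PSO}

SC:no TSO:yes PSO:yes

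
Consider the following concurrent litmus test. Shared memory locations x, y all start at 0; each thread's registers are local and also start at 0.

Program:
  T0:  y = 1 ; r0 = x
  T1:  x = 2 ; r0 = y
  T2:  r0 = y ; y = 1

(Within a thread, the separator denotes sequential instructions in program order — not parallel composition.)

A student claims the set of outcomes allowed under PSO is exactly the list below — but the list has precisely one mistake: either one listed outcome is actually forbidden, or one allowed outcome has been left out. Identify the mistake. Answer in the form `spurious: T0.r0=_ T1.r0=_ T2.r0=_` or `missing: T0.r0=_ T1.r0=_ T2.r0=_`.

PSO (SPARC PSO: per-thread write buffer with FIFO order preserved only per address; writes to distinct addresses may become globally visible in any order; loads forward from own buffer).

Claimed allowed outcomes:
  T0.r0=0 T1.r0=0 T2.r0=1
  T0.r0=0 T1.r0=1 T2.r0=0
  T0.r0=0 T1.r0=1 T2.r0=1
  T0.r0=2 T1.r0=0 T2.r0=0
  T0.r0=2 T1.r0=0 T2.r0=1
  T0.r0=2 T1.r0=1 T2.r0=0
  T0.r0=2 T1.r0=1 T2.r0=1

outcome vector order: (T0.r0,T1.r0,T2.r0)
PSO: 8 outcomes — {000 001 010 011 200 201 210 211}
PSO∖claimed = {000}

missing: T0.r0=0 T1.r0=0 T2.r0=0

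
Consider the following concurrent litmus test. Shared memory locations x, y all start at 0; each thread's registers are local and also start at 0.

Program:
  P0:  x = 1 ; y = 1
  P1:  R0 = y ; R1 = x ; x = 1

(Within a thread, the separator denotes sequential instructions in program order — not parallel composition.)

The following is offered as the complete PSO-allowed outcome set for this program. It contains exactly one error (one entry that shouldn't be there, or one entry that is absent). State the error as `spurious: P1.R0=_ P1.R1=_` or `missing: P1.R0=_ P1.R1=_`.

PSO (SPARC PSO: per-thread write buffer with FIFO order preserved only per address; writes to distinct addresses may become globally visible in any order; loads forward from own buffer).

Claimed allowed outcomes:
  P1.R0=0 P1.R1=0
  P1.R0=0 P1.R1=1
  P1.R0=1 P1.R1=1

missing: P1.R0=1 P1.R1=0

outcome vector order: (P1.R0,P1.R1)
PSO: 4 outcomes — {<0 0>; <0 1>; <1 0>; <1 1>}
PSO∖claimed = {<1 0>}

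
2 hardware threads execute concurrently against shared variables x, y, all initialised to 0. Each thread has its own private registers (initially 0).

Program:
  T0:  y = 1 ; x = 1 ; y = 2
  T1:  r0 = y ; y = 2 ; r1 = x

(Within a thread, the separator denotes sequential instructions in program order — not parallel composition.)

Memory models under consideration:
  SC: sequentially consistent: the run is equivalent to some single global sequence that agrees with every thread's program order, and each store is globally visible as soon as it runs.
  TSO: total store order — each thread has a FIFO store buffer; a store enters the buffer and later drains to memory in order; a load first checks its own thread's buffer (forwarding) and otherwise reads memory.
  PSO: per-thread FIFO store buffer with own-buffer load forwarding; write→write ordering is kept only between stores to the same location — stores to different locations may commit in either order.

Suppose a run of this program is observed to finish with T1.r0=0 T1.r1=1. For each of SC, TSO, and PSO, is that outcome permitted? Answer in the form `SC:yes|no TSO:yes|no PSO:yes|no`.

SC:yes TSO:yes PSO:yes

outcome vector order: (T1.r0,T1.r1)
under SC → <0 0>, <0 1>, <1 0>, <1 1>, <2 1>
under TSO → <0 0>, <0 1>, <1 0>, <1 1>, <2 1>
under PSO → <0 0>, <0 1>, <1 0>, <1 1>, <2 0>, <2 1>
target <0 1> ∈ {SC,TSO,PSO}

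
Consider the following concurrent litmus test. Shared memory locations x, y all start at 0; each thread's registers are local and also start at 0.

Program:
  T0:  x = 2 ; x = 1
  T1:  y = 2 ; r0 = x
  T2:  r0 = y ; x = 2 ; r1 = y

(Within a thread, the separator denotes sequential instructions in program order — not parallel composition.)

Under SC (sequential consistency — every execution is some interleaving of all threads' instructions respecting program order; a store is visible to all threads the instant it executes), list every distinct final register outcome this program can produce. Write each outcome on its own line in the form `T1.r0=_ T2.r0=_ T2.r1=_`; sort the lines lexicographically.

outcome vector order: (T1.r0,T2.r0,T2.r1)
|SC outcomes| = 8

T1.r0=0 T2.r0=0 T2.r1=2
T1.r0=0 T2.r0=2 T2.r1=2
T1.r0=1 T2.r0=0 T2.r1=0
T1.r0=1 T2.r0=0 T2.r1=2
T1.r0=1 T2.r0=2 T2.r1=2
T1.r0=2 T2.r0=0 T2.r1=0
T1.r0=2 T2.r0=0 T2.r1=2
T1.r0=2 T2.r0=2 T2.r1=2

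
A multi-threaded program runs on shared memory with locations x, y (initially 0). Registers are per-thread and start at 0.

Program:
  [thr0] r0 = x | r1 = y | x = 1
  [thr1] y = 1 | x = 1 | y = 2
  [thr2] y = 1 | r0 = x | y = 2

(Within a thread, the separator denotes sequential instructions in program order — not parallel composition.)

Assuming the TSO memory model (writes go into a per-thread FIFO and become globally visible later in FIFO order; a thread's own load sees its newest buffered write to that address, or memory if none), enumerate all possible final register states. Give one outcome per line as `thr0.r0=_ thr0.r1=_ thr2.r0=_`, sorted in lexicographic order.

thr0.r0=0 thr0.r1=0 thr2.r0=0
thr0.r0=0 thr0.r1=0 thr2.r0=1
thr0.r0=0 thr0.r1=1 thr2.r0=0
thr0.r0=0 thr0.r1=1 thr2.r0=1
thr0.r0=0 thr0.r1=2 thr2.r0=0
thr0.r0=0 thr0.r1=2 thr2.r0=1
thr0.r0=1 thr0.r1=1 thr2.r0=0
thr0.r0=1 thr0.r1=1 thr2.r0=1
thr0.r0=1 thr0.r1=2 thr2.r0=0
thr0.r0=1 thr0.r1=2 thr2.r0=1

outcome vector order: (thr0.r0,thr0.r1,thr2.r0)
|TSO outcomes| = 10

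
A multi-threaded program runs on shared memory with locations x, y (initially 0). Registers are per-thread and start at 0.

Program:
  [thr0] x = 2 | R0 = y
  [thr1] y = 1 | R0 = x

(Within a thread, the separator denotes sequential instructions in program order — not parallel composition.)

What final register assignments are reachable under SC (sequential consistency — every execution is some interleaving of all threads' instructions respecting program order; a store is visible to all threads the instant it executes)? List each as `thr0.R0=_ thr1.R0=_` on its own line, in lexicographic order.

thr0.R0=0 thr1.R0=2
thr0.R0=1 thr1.R0=0
thr0.R0=1 thr1.R0=2

outcome vector order: (thr0.R0,thr1.R0)
|SC outcomes| = 3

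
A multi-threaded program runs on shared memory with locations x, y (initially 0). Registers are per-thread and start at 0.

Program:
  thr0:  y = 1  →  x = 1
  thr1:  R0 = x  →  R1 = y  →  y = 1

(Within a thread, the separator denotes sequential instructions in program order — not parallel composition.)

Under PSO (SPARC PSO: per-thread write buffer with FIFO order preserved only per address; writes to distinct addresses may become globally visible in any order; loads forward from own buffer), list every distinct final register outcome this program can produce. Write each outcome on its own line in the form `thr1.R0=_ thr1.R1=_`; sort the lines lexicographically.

thr1.R0=0 thr1.R1=0
thr1.R0=0 thr1.R1=1
thr1.R0=1 thr1.R1=0
thr1.R0=1 thr1.R1=1

outcome vector order: (thr1.R0,thr1.R1)
|PSO outcomes| = 4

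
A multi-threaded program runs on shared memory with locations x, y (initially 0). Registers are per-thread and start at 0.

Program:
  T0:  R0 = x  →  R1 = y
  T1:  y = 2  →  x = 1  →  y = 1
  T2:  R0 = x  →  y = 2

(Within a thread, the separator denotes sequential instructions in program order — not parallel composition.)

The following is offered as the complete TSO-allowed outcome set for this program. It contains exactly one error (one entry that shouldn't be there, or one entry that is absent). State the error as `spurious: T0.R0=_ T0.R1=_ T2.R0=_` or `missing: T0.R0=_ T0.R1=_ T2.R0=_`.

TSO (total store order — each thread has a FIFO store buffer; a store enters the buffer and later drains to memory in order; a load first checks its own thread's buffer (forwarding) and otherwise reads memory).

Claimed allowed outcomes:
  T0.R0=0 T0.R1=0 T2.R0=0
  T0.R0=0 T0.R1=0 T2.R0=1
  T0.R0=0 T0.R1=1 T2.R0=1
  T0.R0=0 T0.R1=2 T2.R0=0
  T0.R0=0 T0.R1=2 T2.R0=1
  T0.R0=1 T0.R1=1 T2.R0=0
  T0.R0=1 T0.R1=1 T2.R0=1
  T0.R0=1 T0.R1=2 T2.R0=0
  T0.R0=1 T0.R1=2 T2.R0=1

missing: T0.R0=0 T0.R1=1 T2.R0=0

outcome vector order: (T0.R0,T0.R1,T2.R0)
[TSO] allowed = {<0 0 0>; <0 0 1>; <0 1 0>; <0 1 1>; <0 2 0>; <0 2 1>; <1 1 0>; <1 1 1>; <1 2 0>; <1 2 1>}
TSO∖claimed = {<0 1 0>}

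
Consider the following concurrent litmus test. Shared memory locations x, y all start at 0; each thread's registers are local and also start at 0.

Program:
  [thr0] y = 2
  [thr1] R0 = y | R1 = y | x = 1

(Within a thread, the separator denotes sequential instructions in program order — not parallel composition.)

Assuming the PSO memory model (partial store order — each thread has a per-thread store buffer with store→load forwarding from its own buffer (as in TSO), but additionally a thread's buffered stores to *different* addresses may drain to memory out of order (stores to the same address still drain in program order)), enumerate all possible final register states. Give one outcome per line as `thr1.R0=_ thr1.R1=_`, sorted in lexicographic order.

thr1.R0=0 thr1.R1=0
thr1.R0=0 thr1.R1=2
thr1.R0=2 thr1.R1=2

outcome vector order: (thr1.R0,thr1.R1)
|PSO outcomes| = 3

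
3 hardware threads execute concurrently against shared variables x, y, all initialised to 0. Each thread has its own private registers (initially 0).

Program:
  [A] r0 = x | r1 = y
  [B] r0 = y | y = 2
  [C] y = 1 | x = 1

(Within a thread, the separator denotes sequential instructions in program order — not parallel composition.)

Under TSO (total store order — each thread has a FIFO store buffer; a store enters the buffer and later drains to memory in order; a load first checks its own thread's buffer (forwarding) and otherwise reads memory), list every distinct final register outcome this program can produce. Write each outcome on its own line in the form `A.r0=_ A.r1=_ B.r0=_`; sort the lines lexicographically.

A.r0=0 A.r1=0 B.r0=0
A.r0=0 A.r1=0 B.r0=1
A.r0=0 A.r1=1 B.r0=0
A.r0=0 A.r1=1 B.r0=1
A.r0=0 A.r1=2 B.r0=0
A.r0=0 A.r1=2 B.r0=1
A.r0=1 A.r1=1 B.r0=0
A.r0=1 A.r1=1 B.r0=1
A.r0=1 A.r1=2 B.r0=0
A.r0=1 A.r1=2 B.r0=1

outcome vector order: (A.r0,A.r1,B.r0)
|TSO outcomes| = 10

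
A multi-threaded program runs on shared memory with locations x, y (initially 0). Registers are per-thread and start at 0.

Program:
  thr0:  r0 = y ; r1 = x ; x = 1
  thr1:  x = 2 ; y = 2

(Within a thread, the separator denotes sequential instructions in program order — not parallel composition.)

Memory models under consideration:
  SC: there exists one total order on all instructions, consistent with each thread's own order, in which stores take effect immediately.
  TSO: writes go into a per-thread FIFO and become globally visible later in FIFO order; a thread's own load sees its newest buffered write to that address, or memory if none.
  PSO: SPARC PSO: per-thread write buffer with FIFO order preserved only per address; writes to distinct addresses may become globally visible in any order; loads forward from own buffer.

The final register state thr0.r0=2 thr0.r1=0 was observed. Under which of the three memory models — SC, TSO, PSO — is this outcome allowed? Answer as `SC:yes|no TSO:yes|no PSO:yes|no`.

SC:no TSO:no PSO:yes

outcome vector order: (thr0.r0,thr0.r1)
under SC → (0,0), (0,2), (2,2)
under TSO → (0,0), (0,2), (2,2)
under PSO → (0,0), (0,2), (2,0), (2,2)
target (2,0) ∈ {PSO}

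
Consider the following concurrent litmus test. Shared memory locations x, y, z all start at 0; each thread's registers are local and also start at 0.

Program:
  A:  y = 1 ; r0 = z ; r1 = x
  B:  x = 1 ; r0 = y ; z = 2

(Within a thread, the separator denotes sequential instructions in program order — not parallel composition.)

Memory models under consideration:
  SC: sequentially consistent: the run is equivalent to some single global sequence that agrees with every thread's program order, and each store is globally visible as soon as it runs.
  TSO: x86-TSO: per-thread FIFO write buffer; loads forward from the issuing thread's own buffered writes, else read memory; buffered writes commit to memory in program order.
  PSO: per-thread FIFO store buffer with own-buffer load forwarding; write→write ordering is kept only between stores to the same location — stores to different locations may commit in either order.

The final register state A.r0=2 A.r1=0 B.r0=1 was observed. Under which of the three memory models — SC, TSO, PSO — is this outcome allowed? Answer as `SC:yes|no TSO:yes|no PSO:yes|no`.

outcome vector order: (A.r0,A.r1,B.r0)
[SC] allowed = {<0 0 1>; <0 1 0>; <0 1 1>; <2 1 0>; <2 1 1>}
[TSO] allowed = {<0 0 0>; <0 0 1>; <0 1 0>; <0 1 1>; <2 1 0>; <2 1 1>}
[PSO] allowed = {<0 0 0>; <0 0 1>; <0 1 0>; <0 1 1>; <2 0 0>; <2 0 1>; <2 1 0>; <2 1 1>}
target <2 0 1> ∈ {PSO}

SC:no TSO:no PSO:yes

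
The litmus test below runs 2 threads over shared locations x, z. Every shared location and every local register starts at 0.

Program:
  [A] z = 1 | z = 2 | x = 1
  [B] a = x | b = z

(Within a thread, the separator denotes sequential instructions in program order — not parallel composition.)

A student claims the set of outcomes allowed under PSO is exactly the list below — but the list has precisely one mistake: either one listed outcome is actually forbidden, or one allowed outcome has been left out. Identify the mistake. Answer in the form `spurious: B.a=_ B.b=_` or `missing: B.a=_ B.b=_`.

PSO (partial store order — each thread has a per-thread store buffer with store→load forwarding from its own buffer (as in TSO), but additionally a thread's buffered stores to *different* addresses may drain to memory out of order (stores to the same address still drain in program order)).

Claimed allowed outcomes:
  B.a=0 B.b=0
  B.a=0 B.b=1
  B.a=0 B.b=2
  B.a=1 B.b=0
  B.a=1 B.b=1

missing: B.a=1 B.b=2

outcome vector order: (B.a,B.b)
under PSO → 00, 01, 02, 10, 11, 12
PSO∖claimed = {12}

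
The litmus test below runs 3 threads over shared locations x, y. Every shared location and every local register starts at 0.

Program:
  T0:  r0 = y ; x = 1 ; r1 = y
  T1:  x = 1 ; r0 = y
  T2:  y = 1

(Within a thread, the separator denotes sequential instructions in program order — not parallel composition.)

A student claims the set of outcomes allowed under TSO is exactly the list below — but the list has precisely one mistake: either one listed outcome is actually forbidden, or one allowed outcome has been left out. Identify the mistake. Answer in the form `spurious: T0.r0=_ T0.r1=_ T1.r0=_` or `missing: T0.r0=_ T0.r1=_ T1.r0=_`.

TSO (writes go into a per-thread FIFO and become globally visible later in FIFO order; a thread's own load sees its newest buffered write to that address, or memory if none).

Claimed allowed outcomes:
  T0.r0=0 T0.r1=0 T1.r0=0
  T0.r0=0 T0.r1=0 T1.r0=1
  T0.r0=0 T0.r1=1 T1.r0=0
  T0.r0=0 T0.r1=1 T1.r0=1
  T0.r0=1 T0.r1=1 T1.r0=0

missing: T0.r0=1 T0.r1=1 T1.r0=1

outcome vector order: (T0.r0,T0.r1,T1.r0)
[TSO] allowed = {000; 001; 010; 011; 110; 111}
TSO∖claimed = {111}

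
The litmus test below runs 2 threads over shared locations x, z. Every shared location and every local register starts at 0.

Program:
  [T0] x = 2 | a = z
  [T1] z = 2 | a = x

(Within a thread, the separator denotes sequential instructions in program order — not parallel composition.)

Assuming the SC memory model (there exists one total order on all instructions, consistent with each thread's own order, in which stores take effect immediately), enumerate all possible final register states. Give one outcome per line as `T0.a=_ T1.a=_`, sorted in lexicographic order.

outcome vector order: (T0.a,T1.a)
|SC outcomes| = 3

T0.a=0 T1.a=2
T0.a=2 T1.a=0
T0.a=2 T1.a=2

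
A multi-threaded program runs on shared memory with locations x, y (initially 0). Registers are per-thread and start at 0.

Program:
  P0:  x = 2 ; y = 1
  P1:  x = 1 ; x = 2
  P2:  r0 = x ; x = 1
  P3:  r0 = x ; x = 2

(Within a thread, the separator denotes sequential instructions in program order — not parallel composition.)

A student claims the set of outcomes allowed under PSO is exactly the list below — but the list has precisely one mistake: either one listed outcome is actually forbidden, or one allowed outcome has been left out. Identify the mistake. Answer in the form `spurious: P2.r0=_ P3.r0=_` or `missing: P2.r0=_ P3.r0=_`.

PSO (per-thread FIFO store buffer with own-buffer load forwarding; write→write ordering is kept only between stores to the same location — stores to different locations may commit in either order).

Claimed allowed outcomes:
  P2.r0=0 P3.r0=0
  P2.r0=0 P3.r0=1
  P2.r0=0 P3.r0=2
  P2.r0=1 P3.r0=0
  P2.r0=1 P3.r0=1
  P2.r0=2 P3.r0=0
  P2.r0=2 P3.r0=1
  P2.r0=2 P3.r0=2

outcome vector order: (P2.r0,P3.r0)
under PSO → <0 0>, <0 1>, <0 2>, <1 0>, <1 1>, <1 2>, <2 0>, <2 1>, <2 2>
PSO∖claimed = {<1 2>}

missing: P2.r0=1 P3.r0=2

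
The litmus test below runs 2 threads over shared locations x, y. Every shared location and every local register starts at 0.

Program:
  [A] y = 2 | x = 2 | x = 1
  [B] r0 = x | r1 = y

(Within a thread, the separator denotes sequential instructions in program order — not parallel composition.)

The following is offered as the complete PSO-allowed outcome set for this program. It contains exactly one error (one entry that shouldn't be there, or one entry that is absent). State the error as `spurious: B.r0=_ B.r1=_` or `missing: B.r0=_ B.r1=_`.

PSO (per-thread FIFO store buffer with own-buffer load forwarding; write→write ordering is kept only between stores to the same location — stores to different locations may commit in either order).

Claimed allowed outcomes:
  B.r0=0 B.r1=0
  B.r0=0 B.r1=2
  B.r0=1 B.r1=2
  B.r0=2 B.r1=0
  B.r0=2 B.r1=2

missing: B.r0=1 B.r1=0

outcome vector order: (B.r0,B.r1)
PSO (6): (0,0), (0,2), (1,0), (1,2), (2,0), (2,2)
PSO∖claimed = {(1,0)}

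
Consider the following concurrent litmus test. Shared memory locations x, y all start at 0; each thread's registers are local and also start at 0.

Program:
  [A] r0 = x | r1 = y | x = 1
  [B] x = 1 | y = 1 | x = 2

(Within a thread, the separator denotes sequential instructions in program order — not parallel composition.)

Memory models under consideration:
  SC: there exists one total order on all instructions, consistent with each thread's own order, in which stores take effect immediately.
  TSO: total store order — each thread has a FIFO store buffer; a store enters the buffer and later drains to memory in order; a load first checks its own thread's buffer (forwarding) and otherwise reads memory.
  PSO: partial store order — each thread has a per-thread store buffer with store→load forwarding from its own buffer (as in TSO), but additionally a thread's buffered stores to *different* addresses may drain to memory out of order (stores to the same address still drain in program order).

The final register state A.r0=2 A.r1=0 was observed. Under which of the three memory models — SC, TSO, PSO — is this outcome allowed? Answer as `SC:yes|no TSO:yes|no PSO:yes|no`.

outcome vector order: (A.r0,A.r1)
under SC → <0 0> <0 1> <1 0> <1 1> <2 1>
under TSO → <0 0> <0 1> <1 0> <1 1> <2 1>
under PSO → <0 0> <0 1> <1 0> <1 1> <2 0> <2 1>
target <2 0> ∈ {PSO}

SC:no TSO:no PSO:yes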